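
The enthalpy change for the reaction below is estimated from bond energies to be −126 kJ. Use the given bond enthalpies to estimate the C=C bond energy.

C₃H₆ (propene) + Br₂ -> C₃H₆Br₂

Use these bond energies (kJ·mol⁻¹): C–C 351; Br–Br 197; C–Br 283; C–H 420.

Let D be the C=C bond energy.
Σ(broken) = 1×197 + 1×351 + 6×420 + 1×D = 3068 + D
Σ(formed) = 2×283 + 2×351 + 6×420 = 3788
ΔH = Σ(broken) − Σ(formed) = (3068 + D) − (3788) = −720 + D
Setting this equal to −126 kJ gives D = 594 kJ/mol.

D(C=C) ≈ 594 kJ/mol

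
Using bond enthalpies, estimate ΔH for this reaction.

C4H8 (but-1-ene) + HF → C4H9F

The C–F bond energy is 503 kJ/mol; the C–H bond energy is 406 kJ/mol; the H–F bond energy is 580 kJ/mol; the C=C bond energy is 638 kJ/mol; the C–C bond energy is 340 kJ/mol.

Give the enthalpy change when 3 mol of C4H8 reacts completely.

ΔH = −93 kJ

Bonds broken (reactants):
  C–C: 2 × 340 = 680
  C–H: 8 × 406 = 3248
  C=C: 1 × 638 = 638
  H–F: 1 × 580 = 580
  Σ(broken) = 5146 kJ
Bonds formed (products):
  C–C: 3 × 340 = 1020
  C–F: 1 × 503 = 503
  C–H: 9 × 406 = 3654
  Σ(formed) = 5177 kJ
ΔH = Σ(broken) − Σ(formed) = 5146 − 5177 = −31 kJ
For 3× the reaction as written: 3 × (−31) = −93 kJ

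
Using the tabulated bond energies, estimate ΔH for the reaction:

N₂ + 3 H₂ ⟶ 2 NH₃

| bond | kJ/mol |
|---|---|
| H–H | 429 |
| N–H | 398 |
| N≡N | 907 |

ΔH ≈ −194 kJ

Bonds broken (reactants):
  H–H: 3 × 429 = 1287
  N≡N: 1 × 907 = 907
  Σ(broken) = 2194 kJ
Bonds formed (products):
  N–H: 6 × 398 = 2388
  Σ(formed) = 2388 kJ
ΔH = Σ(broken) − Σ(formed) = 2194 − 2388 = −194 kJ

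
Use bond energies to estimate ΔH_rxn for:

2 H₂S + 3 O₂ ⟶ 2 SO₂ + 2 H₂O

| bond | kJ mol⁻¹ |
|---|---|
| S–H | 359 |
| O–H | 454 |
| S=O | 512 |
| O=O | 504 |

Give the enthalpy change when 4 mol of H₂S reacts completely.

Bonds broken (reactants):
  O=O: 3 × 504 = 1512
  S–H: 4 × 359 = 1436
  Σ(broken) = 2948 kJ
Bonds formed (products):
  O–H: 4 × 454 = 1816
  S=O: 4 × 512 = 2048
  Σ(formed) = 3864 kJ
ΔH = Σ(broken) − Σ(formed) = 2948 − 3864 = −916 kJ
For 2× the reaction as written: 2 × (−916) = −1832 kJ

ΔH = −1832 kJ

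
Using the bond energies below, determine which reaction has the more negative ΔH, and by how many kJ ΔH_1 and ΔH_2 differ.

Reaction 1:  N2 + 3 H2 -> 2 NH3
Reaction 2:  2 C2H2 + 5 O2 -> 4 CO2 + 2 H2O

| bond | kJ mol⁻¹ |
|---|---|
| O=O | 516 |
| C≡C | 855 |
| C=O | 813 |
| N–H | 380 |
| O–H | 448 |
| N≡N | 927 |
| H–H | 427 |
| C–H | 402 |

Reaction 2, by 2326 kJ

Reaction 1:
  Bonds broken (reactants):
    H–H: 3 × 427 = 1281
    N≡N: 1 × 927 = 927
    Σ(broken) = 2208 kJ
  Bonds formed (products):
    N–H: 6 × 380 = 2280
    Σ(formed) = 2280 kJ
  ΔH_1 = 2208 − 2280 = −72 kJ
Reaction 2:
  Bonds broken (reactants):
    C≡C: 2 × 855 = 1710
    C–H: 4 × 402 = 1608
    O=O: 5 × 516 = 2580
    Σ(broken) = 5898 kJ
  Bonds formed (products):
    C=O: 8 × 813 = 6504
    O–H: 4 × 448 = 1792
    Σ(formed) = 8296 kJ
  ΔH_2 = 5898 − 8296 = −2398 kJ
ΔH_1 − ΔH_2 = +2326 kJ, so reaction 2 has the more negative ΔH; |ΔH_1 − ΔH_2| = 2326 kJ.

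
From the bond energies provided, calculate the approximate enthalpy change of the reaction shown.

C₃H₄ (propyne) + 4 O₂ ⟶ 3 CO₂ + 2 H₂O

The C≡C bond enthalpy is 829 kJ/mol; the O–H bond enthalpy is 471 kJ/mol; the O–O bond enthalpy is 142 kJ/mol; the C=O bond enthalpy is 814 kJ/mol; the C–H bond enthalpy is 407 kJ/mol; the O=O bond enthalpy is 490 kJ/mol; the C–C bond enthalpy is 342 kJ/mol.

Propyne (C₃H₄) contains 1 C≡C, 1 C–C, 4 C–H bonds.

ΔH ≈ −2009 kJ

Bonds broken (reactants):
  C≡C: 1 × 829 = 829
  C–C: 1 × 342 = 342
  C–H: 4 × 407 = 1628
  O=O: 4 × 490 = 1960
  Σ(broken) = 4759 kJ
Bonds formed (products):
  C=O: 6 × 814 = 4884
  O–H: 4 × 471 = 1884
  Σ(formed) = 6768 kJ
ΔH = Σ(broken) − Σ(formed) = 4759 − 6768 = −2009 kJ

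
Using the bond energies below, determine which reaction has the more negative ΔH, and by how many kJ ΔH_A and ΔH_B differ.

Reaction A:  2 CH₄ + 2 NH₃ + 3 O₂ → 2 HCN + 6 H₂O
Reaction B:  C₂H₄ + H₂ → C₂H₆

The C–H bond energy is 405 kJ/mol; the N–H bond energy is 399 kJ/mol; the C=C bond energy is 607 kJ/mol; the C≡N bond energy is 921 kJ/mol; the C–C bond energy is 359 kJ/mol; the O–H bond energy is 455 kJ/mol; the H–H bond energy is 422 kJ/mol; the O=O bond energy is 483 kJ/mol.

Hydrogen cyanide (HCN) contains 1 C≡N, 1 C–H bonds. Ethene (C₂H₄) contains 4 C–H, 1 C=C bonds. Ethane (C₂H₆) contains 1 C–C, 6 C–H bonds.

Reaction A:
  Bonds broken (reactants):
    C–H: 8 × 405 = 3240
    N–H: 6 × 399 = 2394
    O=O: 3 × 483 = 1449
    Σ(broken) = 7083 kJ
  Bonds formed (products):
    C≡N: 2 × 921 = 1842
    C–H: 2 × 405 = 810
    O–H: 12 × 455 = 5460
    Σ(formed) = 8112 kJ
  ΔH_A = 7083 − 8112 = −1029 kJ
Reaction B:
  Bonds broken (reactants):
    C–H: 4 × 405 = 1620
    C=C: 1 × 607 = 607
    H–H: 1 × 422 = 422
    Σ(broken) = 2649 kJ
  Bonds formed (products):
    C–C: 1 × 359 = 359
    C–H: 6 × 405 = 2430
    Σ(formed) = 2789 kJ
  ΔH_B = 2649 − 2789 = −140 kJ
ΔH_A − ΔH_B = −889 kJ, so reaction A has the more negative ΔH; |ΔH_A − ΔH_B| = 889 kJ.

Reaction A, by 889 kJ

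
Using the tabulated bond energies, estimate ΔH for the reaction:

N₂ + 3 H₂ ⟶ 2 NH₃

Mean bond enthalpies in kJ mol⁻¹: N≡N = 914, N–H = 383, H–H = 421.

ΔH ≈ −121 kJ

Bonds broken (reactants):
  H–H: 3 × 421 = 1263
  N≡N: 1 × 914 = 914
  Σ(broken) = 2177 kJ
Bonds formed (products):
  N–H: 6 × 383 = 2298
  Σ(formed) = 2298 kJ
ΔH = Σ(broken) − Σ(formed) = 2177 − 2298 = −121 kJ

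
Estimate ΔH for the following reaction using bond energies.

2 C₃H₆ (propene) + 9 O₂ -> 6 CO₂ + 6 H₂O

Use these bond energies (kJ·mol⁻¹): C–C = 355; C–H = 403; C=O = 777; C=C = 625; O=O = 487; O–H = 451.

Bonds broken (reactants):
  C–C: 2 × 355 = 710
  C–H: 12 × 403 = 4836
  C=C: 2 × 625 = 1250
  O=O: 9 × 487 = 4383
  Σ(broken) = 11179 kJ
Bonds formed (products):
  C=O: 12 × 777 = 9324
  O–H: 12 × 451 = 5412
  Σ(formed) = 14736 kJ
ΔH = Σ(broken) − Σ(formed) = 11179 − 14736 = −3557 kJ

ΔH ≈ −3557 kJ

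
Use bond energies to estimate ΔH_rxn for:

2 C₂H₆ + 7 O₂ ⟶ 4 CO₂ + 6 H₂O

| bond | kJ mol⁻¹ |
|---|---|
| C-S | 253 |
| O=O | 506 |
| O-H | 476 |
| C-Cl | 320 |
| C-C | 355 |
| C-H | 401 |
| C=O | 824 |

Bonds broken (reactants):
  C-C: 2 × 355 = 710
  C-H: 12 × 401 = 4812
  O=O: 7 × 506 = 3542
  Σ(broken) = 9064 kJ
Bonds formed (products):
  C=O: 8 × 824 = 6592
  O-H: 12 × 476 = 5712
  Σ(formed) = 12304 kJ
ΔH = Σ(broken) − Σ(formed) = 9064 − 12304 = −3240 kJ

ΔH ≈ −3240 kJ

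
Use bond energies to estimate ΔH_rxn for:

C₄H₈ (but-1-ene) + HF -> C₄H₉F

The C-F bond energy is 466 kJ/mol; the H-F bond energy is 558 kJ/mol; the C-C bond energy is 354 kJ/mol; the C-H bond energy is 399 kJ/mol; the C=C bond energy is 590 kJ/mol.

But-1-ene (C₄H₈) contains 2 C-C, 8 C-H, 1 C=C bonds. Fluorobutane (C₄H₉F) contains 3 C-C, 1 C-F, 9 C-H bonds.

Bonds broken (reactants):
  C-C: 2 × 354 = 708
  C-H: 8 × 399 = 3192
  C=C: 1 × 590 = 590
  H-F: 1 × 558 = 558
  Σ(broken) = 5048 kJ
Bonds formed (products):
  C-C: 3 × 354 = 1062
  C-F: 1 × 466 = 466
  C-H: 9 × 399 = 3591
  Σ(formed) = 5119 kJ
ΔH = Σ(broken) − Σ(formed) = 5048 − 5119 = −71 kJ

ΔH ≈ −71 kJ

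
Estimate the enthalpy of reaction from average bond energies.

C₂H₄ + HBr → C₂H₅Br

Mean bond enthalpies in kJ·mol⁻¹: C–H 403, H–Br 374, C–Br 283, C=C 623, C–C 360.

ΔH ≈ −49 kJ

Bonds broken (reactants):
  C–H: 4 × 403 = 1612
  C=C: 1 × 623 = 623
  H–Br: 1 × 374 = 374
  Σ(broken) = 2609 kJ
Bonds formed (products):
  C–Br: 1 × 283 = 283
  C–C: 1 × 360 = 360
  C–H: 5 × 403 = 2015
  Σ(formed) = 2658 kJ
ΔH = Σ(broken) − Σ(formed) = 2609 − 2658 = −49 kJ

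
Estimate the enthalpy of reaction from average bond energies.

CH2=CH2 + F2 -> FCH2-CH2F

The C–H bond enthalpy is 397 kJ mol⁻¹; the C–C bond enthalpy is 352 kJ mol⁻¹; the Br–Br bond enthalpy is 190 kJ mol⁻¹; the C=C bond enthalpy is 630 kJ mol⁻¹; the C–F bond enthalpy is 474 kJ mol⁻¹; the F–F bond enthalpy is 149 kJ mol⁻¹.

ΔH ≈ −521 kJ

Bonds broken (reactants):
  C–H: 4 × 397 = 1588
  C=C: 1 × 630 = 630
  F–F: 1 × 149 = 149
  Σ(broken) = 2367 kJ
Bonds formed (products):
  C–C: 1 × 352 = 352
  C–F: 2 × 474 = 948
  C–H: 4 × 397 = 1588
  Σ(formed) = 2888 kJ
ΔH = Σ(broken) − Σ(formed) = 2367 − 2888 = −521 kJ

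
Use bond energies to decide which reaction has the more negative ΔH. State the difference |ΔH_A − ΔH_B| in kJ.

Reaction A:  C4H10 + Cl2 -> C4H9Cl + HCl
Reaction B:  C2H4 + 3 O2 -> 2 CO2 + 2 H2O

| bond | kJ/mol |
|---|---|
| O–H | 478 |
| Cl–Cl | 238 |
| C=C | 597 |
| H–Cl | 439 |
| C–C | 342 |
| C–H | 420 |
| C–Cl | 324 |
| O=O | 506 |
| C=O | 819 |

Reaction A:
  Bonds broken (reactants):
    C–C: 3 × 342 = 1026
    C–H: 10 × 420 = 4200
    Cl–Cl: 1 × 238 = 238
    Σ(broken) = 5464 kJ
  Bonds formed (products):
    C–C: 3 × 342 = 1026
    C–Cl: 1 × 324 = 324
    C–H: 9 × 420 = 3780
    H–Cl: 1 × 439 = 439
    Σ(formed) = 5569 kJ
  ΔH_A = 5464 − 5569 = −105 kJ
Reaction B:
  Bonds broken (reactants):
    C–H: 4 × 420 = 1680
    C=C: 1 × 597 = 597
    O=O: 3 × 506 = 1518
    Σ(broken) = 3795 kJ
  Bonds formed (products):
    C=O: 4 × 819 = 3276
    O–H: 4 × 478 = 1912
    Σ(formed) = 5188 kJ
  ΔH_B = 3795 − 5188 = −1393 kJ
ΔH_A − ΔH_B = +1288 kJ, so reaction B has the more negative ΔH; |ΔH_A − ΔH_B| = 1288 kJ.

Reaction B, by 1288 kJ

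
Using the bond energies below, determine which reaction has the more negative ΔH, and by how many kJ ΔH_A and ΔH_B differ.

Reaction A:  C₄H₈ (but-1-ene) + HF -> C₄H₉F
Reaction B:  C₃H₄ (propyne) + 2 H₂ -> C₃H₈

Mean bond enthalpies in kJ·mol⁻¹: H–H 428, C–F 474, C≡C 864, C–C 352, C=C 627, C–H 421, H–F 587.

Reaction B, by 283 kJ

Reaction A:
  Bonds broken (reactants):
    C–C: 2 × 352 = 704
    C–H: 8 × 421 = 3368
    C=C: 1 × 627 = 627
    H–F: 1 × 587 = 587
    Σ(broken) = 5286 kJ
  Bonds formed (products):
    C–C: 3 × 352 = 1056
    C–F: 1 × 474 = 474
    C–H: 9 × 421 = 3789
    Σ(formed) = 5319 kJ
  ΔH_A = 5286 − 5319 = −33 kJ
Reaction B:
  Bonds broken (reactants):
    C≡C: 1 × 864 = 864
    C–C: 1 × 352 = 352
    C–H: 4 × 421 = 1684
    H–H: 2 × 428 = 856
    Σ(broken) = 3756 kJ
  Bonds formed (products):
    C–C: 2 × 352 = 704
    C–H: 8 × 421 = 3368
    Σ(formed) = 4072 kJ
  ΔH_B = 3756 − 4072 = −316 kJ
ΔH_A − ΔH_B = +283 kJ, so reaction B has the more negative ΔH; |ΔH_A − ΔH_B| = 283 kJ.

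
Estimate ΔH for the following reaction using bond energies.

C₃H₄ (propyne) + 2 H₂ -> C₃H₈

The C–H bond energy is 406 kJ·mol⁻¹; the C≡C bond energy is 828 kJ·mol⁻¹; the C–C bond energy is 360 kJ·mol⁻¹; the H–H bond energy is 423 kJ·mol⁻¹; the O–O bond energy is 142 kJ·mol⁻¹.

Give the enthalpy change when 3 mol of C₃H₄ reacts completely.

ΔH = −930 kJ

Bonds broken (reactants):
  C≡C: 1 × 828 = 828
  C–C: 1 × 360 = 360
  C–H: 4 × 406 = 1624
  H–H: 2 × 423 = 846
  Σ(broken) = 3658 kJ
Bonds formed (products):
  C–C: 2 × 360 = 720
  C–H: 8 × 406 = 3248
  Σ(formed) = 3968 kJ
ΔH = Σ(broken) − Σ(formed) = 3658 − 3968 = −310 kJ
For 3× the reaction as written: 3 × (−310) = −930 kJ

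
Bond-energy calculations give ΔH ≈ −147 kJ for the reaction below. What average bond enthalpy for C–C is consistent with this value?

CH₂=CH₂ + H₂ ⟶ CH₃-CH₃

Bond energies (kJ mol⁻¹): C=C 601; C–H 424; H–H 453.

D(C–C) ≈ 353 kJ/mol

Let D be the C–C bond energy.
Σ(broken) = 4×424 + 1×601 + 1×453 = 2750
Σ(formed) = 1×D + 6×424 = 2544 + D
ΔH = Σ(broken) − Σ(formed) = (2750) − (2544 + D) = +206 − D
Setting this equal to −147 kJ gives D = 353 kJ/mol.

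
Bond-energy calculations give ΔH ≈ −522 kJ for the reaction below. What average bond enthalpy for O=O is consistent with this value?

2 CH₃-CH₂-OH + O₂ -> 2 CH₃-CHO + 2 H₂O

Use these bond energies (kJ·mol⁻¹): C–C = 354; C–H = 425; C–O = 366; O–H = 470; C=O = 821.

D(O=O) ≈ 478 kJ/mol

Let D be the O=O bond energy.
Σ(broken) = 2×354 + 10×425 + 2×366 + 2×470 + 1×D = 6630 + D
Σ(formed) = 2×354 + 8×425 + 2×821 + 4×470 = 7630
ΔH = Σ(broken) − Σ(formed) = (6630 + D) − (7630) = −1000 + D
Setting this equal to −522 kJ gives D = 478 kJ/mol.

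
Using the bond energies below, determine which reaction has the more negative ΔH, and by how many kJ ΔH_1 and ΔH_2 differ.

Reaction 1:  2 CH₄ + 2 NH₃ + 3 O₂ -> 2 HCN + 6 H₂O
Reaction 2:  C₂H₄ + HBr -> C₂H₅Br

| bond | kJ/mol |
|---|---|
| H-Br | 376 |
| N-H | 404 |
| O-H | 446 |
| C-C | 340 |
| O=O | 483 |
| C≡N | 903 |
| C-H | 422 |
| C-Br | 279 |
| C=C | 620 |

Reaction 1, by 708 kJ

Reaction 1:
  Bonds broken (reactants):
    C-H: 8 × 422 = 3376
    N-H: 6 × 404 = 2424
    O=O: 3 × 483 = 1449
    Σ(broken) = 7249 kJ
  Bonds formed (products):
    C≡N: 2 × 903 = 1806
    C-H: 2 × 422 = 844
    O-H: 12 × 446 = 5352
    Σ(formed) = 8002 kJ
  ΔH_1 = 7249 − 8002 = −753 kJ
Reaction 2:
  Bonds broken (reactants):
    C-H: 4 × 422 = 1688
    C=C: 1 × 620 = 620
    H-Br: 1 × 376 = 376
    Σ(broken) = 2684 kJ
  Bonds formed (products):
    C-Br: 1 × 279 = 279
    C-C: 1 × 340 = 340
    C-H: 5 × 422 = 2110
    Σ(formed) = 2729 kJ
  ΔH_2 = 2684 − 2729 = −45 kJ
ΔH_1 − ΔH_2 = −708 kJ, so reaction 1 has the more negative ΔH; |ΔH_1 − ΔH_2| = 708 kJ.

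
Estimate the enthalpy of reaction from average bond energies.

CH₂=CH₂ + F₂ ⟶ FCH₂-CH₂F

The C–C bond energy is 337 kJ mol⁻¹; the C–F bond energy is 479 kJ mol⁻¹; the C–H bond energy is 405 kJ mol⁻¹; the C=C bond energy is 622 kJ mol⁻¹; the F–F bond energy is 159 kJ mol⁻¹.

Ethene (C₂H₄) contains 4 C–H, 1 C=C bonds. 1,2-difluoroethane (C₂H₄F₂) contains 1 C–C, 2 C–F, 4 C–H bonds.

Bonds broken (reactants):
  C–H: 4 × 405 = 1620
  C=C: 1 × 622 = 622
  F–F: 1 × 159 = 159
  Σ(broken) = 2401 kJ
Bonds formed (products):
  C–C: 1 × 337 = 337
  C–F: 2 × 479 = 958
  C–H: 4 × 405 = 1620
  Σ(formed) = 2915 kJ
ΔH = Σ(broken) − Σ(formed) = 2401 − 2915 = −514 kJ

ΔH ≈ −514 kJ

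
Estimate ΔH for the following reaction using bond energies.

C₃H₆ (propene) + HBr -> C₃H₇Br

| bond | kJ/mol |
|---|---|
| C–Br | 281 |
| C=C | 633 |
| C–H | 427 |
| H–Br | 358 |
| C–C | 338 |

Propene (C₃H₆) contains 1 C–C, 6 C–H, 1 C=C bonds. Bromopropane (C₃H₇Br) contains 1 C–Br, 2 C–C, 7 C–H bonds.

ΔH ≈ −55 kJ

Bonds broken (reactants):
  C–C: 1 × 338 = 338
  C–H: 6 × 427 = 2562
  C=C: 1 × 633 = 633
  H–Br: 1 × 358 = 358
  Σ(broken) = 3891 kJ
Bonds formed (products):
  C–Br: 1 × 281 = 281
  C–C: 2 × 338 = 676
  C–H: 7 × 427 = 2989
  Σ(formed) = 3946 kJ
ΔH = Σ(broken) − Σ(formed) = 3891 − 3946 = −55 kJ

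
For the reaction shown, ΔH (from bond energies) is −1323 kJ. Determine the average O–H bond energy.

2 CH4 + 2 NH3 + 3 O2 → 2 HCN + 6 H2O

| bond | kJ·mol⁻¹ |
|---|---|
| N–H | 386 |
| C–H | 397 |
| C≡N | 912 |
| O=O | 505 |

D(O–H) ≈ 476 kJ/mol

Let D be the O–H bond energy.
Σ(broken) = 8×397 + 6×386 + 3×505 = 7007
Σ(formed) = 2×912 + 2×397 + 12×D = 2618 + 12D
ΔH = Σ(broken) − Σ(formed) = (7007) − (2618 + 12D) = +4389 − 12D
Setting this equal to −1323 kJ gives 12D = 5712, so D = 476 kJ/mol.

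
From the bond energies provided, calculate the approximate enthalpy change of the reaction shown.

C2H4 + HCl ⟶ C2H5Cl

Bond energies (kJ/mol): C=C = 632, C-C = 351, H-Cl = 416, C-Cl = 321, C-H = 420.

Bonds broken (reactants):
  C-H: 4 × 420 = 1680
  C=C: 1 × 632 = 632
  H-Cl: 1 × 416 = 416
  Σ(broken) = 2728 kJ
Bonds formed (products):
  C-C: 1 × 351 = 351
  C-Cl: 1 × 321 = 321
  C-H: 5 × 420 = 2100
  Σ(formed) = 2772 kJ
ΔH = Σ(broken) − Σ(formed) = 2728 − 2772 = −44 kJ

ΔH ≈ −44 kJ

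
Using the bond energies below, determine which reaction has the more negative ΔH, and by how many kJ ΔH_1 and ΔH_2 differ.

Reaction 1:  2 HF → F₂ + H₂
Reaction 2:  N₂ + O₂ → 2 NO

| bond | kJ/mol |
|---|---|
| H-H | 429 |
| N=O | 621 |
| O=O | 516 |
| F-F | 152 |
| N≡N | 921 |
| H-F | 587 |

Reaction 1:
  Bonds broken (reactants):
    H-F: 2 × 587 = 1174
    Σ(broken) = 1174 kJ
  Bonds formed (products):
    F-F: 1 × 152 = 152
    H-H: 1 × 429 = 429
    Σ(formed) = 581 kJ
  ΔH_1 = 1174 − 581 = +593 kJ
Reaction 2:
  Bonds broken (reactants):
    N≡N: 1 × 921 = 921
    O=O: 1 × 516 = 516
    Σ(broken) = 1437 kJ
  Bonds formed (products):
    N=O: 2 × 621 = 1242
    Σ(formed) = 1242 kJ
  ΔH_2 = 1437 − 1242 = +195 kJ
ΔH_1 − ΔH_2 = +398 kJ, so reaction 2 has the more negative ΔH; |ΔH_1 − ΔH_2| = 398 kJ.

Reaction 2, by 398 kJ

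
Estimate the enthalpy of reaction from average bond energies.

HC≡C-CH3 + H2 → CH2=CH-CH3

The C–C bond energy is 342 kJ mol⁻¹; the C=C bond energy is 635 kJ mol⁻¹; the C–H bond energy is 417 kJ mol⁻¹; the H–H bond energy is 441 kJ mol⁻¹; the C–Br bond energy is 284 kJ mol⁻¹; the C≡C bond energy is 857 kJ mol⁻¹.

Bonds broken (reactants):
  C≡C: 1 × 857 = 857
  C–C: 1 × 342 = 342
  C–H: 4 × 417 = 1668
  H–H: 1 × 441 = 441
  Σ(broken) = 3308 kJ
Bonds formed (products):
  C–C: 1 × 342 = 342
  C–H: 6 × 417 = 2502
  C=C: 1 × 635 = 635
  Σ(formed) = 3479 kJ
ΔH = Σ(broken) − Σ(formed) = 3308 − 3479 = −171 kJ

ΔH ≈ −171 kJ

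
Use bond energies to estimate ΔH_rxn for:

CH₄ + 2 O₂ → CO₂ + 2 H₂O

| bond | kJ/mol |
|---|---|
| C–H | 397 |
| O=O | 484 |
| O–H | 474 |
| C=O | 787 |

Bonds broken (reactants):
  C–H: 4 × 397 = 1588
  O=O: 2 × 484 = 968
  Σ(broken) = 2556 kJ
Bonds formed (products):
  C=O: 2 × 787 = 1574
  O–H: 4 × 474 = 1896
  Σ(formed) = 3470 kJ
ΔH = Σ(broken) − Σ(formed) = 2556 − 3470 = −914 kJ

ΔH ≈ −914 kJ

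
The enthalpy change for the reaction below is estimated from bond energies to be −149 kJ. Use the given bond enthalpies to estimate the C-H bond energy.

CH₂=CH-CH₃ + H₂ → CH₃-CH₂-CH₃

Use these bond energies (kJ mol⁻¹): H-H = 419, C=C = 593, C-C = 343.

Let D be the C-H bond energy.
Σ(broken) = 1×343 + 6×D + 1×593 + 1×419 = 1355 + 6D
Σ(formed) = 2×343 + 8×D = 686 + 8D
ΔH = Σ(broken) − Σ(formed) = (1355 + 6D) − (686 + 8D) = +669 − 2D
Setting this equal to −149 kJ gives 2D = 818, so D = 409 kJ/mol.

D(C-H) ≈ 409 kJ/mol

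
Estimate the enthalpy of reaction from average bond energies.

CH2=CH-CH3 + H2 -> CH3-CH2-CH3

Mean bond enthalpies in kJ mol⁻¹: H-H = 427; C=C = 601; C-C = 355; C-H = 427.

ΔH ≈ −181 kJ

Bonds broken (reactants):
  C-C: 1 × 355 = 355
  C-H: 6 × 427 = 2562
  C=C: 1 × 601 = 601
  H-H: 1 × 427 = 427
  Σ(broken) = 3945 kJ
Bonds formed (products):
  C-C: 2 × 355 = 710
  C-H: 8 × 427 = 3416
  Σ(formed) = 4126 kJ
ΔH = Σ(broken) − Σ(formed) = 3945 − 4126 = −181 kJ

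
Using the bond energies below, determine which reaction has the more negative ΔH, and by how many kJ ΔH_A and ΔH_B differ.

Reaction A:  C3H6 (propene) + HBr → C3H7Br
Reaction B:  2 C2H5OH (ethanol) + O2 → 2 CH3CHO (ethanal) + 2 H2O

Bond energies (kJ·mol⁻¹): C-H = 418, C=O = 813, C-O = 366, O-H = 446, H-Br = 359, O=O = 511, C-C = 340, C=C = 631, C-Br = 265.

Reaction A:
  Bonds broken (reactants):
    C-C: 1 × 340 = 340
    C-H: 6 × 418 = 2508
    C=C: 1 × 631 = 631
    H-Br: 1 × 359 = 359
    Σ(broken) = 3838 kJ
  Bonds formed (products):
    C-Br: 1 × 265 = 265
    C-C: 2 × 340 = 680
    C-H: 7 × 418 = 2926
    Σ(formed) = 3871 kJ
  ΔH_A = 3838 − 3871 = −33 kJ
Reaction B:
  Bonds broken (reactants):
    C-C: 2 × 340 = 680
    C-H: 10 × 418 = 4180
    C-O: 2 × 366 = 732
    O-H: 2 × 446 = 892
    O=O: 1 × 511 = 511
    Σ(broken) = 6995 kJ
  Bonds formed (products):
    C-C: 2 × 340 = 680
    C-H: 8 × 418 = 3344
    C=O: 2 × 813 = 1626
    O-H: 4 × 446 = 1784
    Σ(formed) = 7434 kJ
  ΔH_B = 6995 − 7434 = −439 kJ
ΔH_A − ΔH_B = +406 kJ, so reaction B has the more negative ΔH; |ΔH_A − ΔH_B| = 406 kJ.

Reaction B, by 406 kJ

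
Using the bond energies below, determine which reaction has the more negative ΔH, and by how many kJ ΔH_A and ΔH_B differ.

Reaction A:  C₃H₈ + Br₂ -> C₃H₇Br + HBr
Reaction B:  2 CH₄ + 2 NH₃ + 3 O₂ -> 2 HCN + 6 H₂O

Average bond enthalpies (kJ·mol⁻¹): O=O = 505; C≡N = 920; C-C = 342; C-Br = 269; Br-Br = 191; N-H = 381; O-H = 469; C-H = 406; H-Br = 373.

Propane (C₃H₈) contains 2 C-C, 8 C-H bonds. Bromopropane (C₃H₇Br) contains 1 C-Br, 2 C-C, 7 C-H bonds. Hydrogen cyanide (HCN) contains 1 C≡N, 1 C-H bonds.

Reaction A:
  Bonds broken (reactants):
    Br-Br: 1 × 191 = 191
    C-C: 2 × 342 = 684
    C-H: 8 × 406 = 3248
    Σ(broken) = 4123 kJ
  Bonds formed (products):
    C-Br: 1 × 269 = 269
    C-C: 2 × 342 = 684
    C-H: 7 × 406 = 2842
    H-Br: 1 × 373 = 373
    Σ(formed) = 4168 kJ
  ΔH_A = 4123 − 4168 = −45 kJ
Reaction B:
  Bonds broken (reactants):
    C-H: 8 × 406 = 3248
    N-H: 6 × 381 = 2286
    O=O: 3 × 505 = 1515
    Σ(broken) = 7049 kJ
  Bonds formed (products):
    C≡N: 2 × 920 = 1840
    C-H: 2 × 406 = 812
    O-H: 12 × 469 = 5628
    Σ(formed) = 8280 kJ
  ΔH_B = 7049 − 8280 = −1231 kJ
ΔH_A − ΔH_B = +1186 kJ, so reaction B has the more negative ΔH; |ΔH_A − ΔH_B| = 1186 kJ.

Reaction B, by 1186 kJ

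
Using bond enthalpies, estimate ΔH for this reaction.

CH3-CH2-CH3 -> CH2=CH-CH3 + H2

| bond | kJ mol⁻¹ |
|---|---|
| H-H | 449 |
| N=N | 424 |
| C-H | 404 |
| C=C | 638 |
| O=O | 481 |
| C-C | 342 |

ΔH ≈ +63 kJ

Bonds broken (reactants):
  C-C: 2 × 342 = 684
  C-H: 8 × 404 = 3232
  Σ(broken) = 3916 kJ
Bonds formed (products):
  C-C: 1 × 342 = 342
  C-H: 6 × 404 = 2424
  C=C: 1 × 638 = 638
  H-H: 1 × 449 = 449
  Σ(formed) = 3853 kJ
ΔH = Σ(broken) − Σ(formed) = 3916 − 3853 = +63 kJ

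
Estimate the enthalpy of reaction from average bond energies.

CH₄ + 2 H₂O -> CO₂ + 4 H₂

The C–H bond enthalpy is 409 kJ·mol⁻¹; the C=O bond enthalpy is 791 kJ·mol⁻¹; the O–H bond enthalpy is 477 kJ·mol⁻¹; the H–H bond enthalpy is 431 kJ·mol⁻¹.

Bonds broken (reactants):
  C–H: 4 × 409 = 1636
  O–H: 4 × 477 = 1908
  Σ(broken) = 3544 kJ
Bonds formed (products):
  C=O: 2 × 791 = 1582
  H–H: 4 × 431 = 1724
  Σ(formed) = 3306 kJ
ΔH = Σ(broken) − Σ(formed) = 3544 − 3306 = +238 kJ

ΔH ≈ +238 kJ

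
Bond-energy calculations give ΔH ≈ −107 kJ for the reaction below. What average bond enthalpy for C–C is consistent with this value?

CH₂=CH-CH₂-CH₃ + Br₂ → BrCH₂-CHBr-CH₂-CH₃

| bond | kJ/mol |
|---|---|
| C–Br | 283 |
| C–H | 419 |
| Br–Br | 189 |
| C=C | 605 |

Let D be the C–C bond energy.
Σ(broken) = 1×189 + 2×D + 8×419 + 1×605 = 4146 + 2D
Σ(formed) = 2×283 + 3×D + 8×419 = 3918 + 3D
ΔH = Σ(broken) − Σ(formed) = (4146 + 2D) − (3918 + 3D) = +228 − D
Setting this equal to −107 kJ gives D = 335 kJ/mol.

D(C–C) ≈ 335 kJ/mol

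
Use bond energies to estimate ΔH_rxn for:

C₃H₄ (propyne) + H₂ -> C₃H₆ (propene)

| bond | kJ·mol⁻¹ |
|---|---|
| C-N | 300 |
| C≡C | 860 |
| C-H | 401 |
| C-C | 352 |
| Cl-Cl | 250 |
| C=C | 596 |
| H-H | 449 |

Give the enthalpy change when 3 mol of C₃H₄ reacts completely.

Bonds broken (reactants):
  C≡C: 1 × 860 = 860
  C-C: 1 × 352 = 352
  C-H: 4 × 401 = 1604
  H-H: 1 × 449 = 449
  Σ(broken) = 3265 kJ
Bonds formed (products):
  C-C: 1 × 352 = 352
  C-H: 6 × 401 = 2406
  C=C: 1 × 596 = 596
  Σ(formed) = 3354 kJ
ΔH = Σ(broken) − Σ(formed) = 3265 − 3354 = −89 kJ
For 3× the reaction as written: 3 × (−89) = −267 kJ

ΔH = −267 kJ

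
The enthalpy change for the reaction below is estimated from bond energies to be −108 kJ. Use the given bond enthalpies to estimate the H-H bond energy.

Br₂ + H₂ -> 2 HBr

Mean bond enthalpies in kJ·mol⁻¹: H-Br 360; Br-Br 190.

Let D be the H-H bond energy.
Σ(broken) = 1×190 + 1×D = 190 + D
Σ(formed) = 2×360 = 720
ΔH = Σ(broken) − Σ(formed) = (190 + D) − (720) = −530 + D
Setting this equal to −108 kJ gives D = 422 kJ/mol.

D(H-H) ≈ 422 kJ/mol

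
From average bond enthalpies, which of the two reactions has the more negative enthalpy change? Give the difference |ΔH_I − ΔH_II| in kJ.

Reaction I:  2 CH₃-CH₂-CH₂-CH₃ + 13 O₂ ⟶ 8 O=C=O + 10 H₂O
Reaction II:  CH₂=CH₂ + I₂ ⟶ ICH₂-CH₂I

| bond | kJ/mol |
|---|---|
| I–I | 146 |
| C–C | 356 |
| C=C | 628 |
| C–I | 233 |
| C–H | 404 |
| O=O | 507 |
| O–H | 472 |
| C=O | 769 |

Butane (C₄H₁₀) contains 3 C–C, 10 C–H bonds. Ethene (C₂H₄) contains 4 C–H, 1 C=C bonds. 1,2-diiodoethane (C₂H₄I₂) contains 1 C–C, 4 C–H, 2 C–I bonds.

Reaction I:
  Bonds broken (reactants):
    C–C: 6 × 356 = 2136
    C–H: 20 × 404 = 8080
    O=O: 13 × 507 = 6591
    Σ(broken) = 16807 kJ
  Bonds formed (products):
    C=O: 16 × 769 = 12304
    O–H: 20 × 472 = 9440
    Σ(formed) = 21744 kJ
  ΔH_I = 16807 − 21744 = −4937 kJ
Reaction II:
  Bonds broken (reactants):
    C–H: 4 × 404 = 1616
    C=C: 1 × 628 = 628
    I–I: 1 × 146 = 146
    Σ(broken) = 2390 kJ
  Bonds formed (products):
    C–C: 1 × 356 = 356
    C–H: 4 × 404 = 1616
    C–I: 2 × 233 = 466
    Σ(formed) = 2438 kJ
  ΔH_II = 2390 − 2438 = −48 kJ
ΔH_I − ΔH_II = −4889 kJ, so reaction I has the more negative ΔH; |ΔH_I − ΔH_II| = 4889 kJ.

Reaction I, by 4889 kJ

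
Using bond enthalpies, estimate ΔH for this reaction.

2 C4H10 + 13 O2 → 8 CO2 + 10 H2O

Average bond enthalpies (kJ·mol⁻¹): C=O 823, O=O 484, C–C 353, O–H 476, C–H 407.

ΔH ≈ −6138 kJ

Bonds broken (reactants):
  C–C: 6 × 353 = 2118
  C–H: 20 × 407 = 8140
  O=O: 13 × 484 = 6292
  Σ(broken) = 16550 kJ
Bonds formed (products):
  C=O: 16 × 823 = 13168
  O–H: 20 × 476 = 9520
  Σ(formed) = 22688 kJ
ΔH = Σ(broken) − Σ(formed) = 16550 − 22688 = −6138 kJ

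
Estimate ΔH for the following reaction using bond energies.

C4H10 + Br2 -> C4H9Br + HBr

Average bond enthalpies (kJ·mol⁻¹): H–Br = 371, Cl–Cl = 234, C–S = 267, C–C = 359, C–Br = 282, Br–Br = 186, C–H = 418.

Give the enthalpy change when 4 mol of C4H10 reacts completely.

ΔH = −196 kJ

Bonds broken (reactants):
  Br–Br: 1 × 186 = 186
  C–C: 3 × 359 = 1077
  C–H: 10 × 418 = 4180
  Σ(broken) = 5443 kJ
Bonds formed (products):
  C–Br: 1 × 282 = 282
  C–C: 3 × 359 = 1077
  C–H: 9 × 418 = 3762
  H–Br: 1 × 371 = 371
  Σ(formed) = 5492 kJ
ΔH = Σ(broken) − Σ(formed) = 5443 − 5492 = −49 kJ
For 4× the reaction as written: 4 × (−49) = −196 kJ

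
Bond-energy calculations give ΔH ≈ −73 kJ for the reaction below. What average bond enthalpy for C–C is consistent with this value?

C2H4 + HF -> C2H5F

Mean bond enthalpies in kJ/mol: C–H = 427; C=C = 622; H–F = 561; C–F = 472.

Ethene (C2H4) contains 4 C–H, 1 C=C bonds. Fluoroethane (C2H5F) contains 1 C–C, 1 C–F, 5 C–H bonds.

Let D be the C–C bond energy.
Σ(broken) = 4×427 + 1×622 + 1×561 = 2891
Σ(formed) = 1×D + 1×472 + 5×427 = 2607 + D
ΔH = Σ(broken) − Σ(formed) = (2891) − (2607 + D) = +284 − D
Setting this equal to −73 kJ gives D = 357 kJ/mol.

D(C–C) ≈ 357 kJ/mol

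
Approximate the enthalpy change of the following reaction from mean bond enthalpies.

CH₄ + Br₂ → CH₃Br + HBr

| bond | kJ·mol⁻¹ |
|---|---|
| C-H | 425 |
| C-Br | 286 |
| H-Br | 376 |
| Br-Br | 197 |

ΔH ≈ −40 kJ

Bonds broken (reactants):
  Br-Br: 1 × 197 = 197
  C-H: 4 × 425 = 1700
  Σ(broken) = 1897 kJ
Bonds formed (products):
  C-Br: 1 × 286 = 286
  C-H: 3 × 425 = 1275
  H-Br: 1 × 376 = 376
  Σ(formed) = 1937 kJ
ΔH = Σ(broken) − Σ(formed) = 1897 − 1937 = −40 kJ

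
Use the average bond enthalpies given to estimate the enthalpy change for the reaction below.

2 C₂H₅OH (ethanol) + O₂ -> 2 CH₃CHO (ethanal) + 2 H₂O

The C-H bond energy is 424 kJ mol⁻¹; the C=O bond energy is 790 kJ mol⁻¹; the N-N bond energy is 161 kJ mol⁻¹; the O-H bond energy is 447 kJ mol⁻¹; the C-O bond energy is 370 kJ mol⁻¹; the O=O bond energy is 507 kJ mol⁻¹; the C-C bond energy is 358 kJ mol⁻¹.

Bonds broken (reactants):
  C-C: 2 × 358 = 716
  C-H: 10 × 424 = 4240
  C-O: 2 × 370 = 740
  O-H: 2 × 447 = 894
  O=O: 1 × 507 = 507
  Σ(broken) = 7097 kJ
Bonds formed (products):
  C-C: 2 × 358 = 716
  C-H: 8 × 424 = 3392
  C=O: 2 × 790 = 1580
  O-H: 4 × 447 = 1788
  Σ(formed) = 7476 kJ
ΔH = Σ(broken) − Σ(formed) = 7097 − 7476 = −379 kJ

ΔH ≈ −379 kJ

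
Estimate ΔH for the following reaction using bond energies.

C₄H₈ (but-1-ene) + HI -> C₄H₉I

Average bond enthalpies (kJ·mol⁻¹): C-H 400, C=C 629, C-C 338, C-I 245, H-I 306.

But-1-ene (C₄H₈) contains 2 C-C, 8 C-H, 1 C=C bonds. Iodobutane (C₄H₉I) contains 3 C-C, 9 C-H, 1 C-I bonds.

Bonds broken (reactants):
  C-C: 2 × 338 = 676
  C-H: 8 × 400 = 3200
  C=C: 1 × 629 = 629
  H-I: 1 × 306 = 306
  Σ(broken) = 4811 kJ
Bonds formed (products):
  C-C: 3 × 338 = 1014
  C-H: 9 × 400 = 3600
  C-I: 1 × 245 = 245
  Σ(formed) = 4859 kJ
ΔH = Σ(broken) − Σ(formed) = 4811 − 4859 = −48 kJ

ΔH ≈ −48 kJ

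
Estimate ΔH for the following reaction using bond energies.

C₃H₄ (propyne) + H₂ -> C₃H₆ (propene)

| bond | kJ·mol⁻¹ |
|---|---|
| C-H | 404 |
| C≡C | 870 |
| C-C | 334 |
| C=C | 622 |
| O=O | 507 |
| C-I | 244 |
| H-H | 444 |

Bonds broken (reactants):
  C≡C: 1 × 870 = 870
  C-C: 1 × 334 = 334
  C-H: 4 × 404 = 1616
  H-H: 1 × 444 = 444
  Σ(broken) = 3264 kJ
Bonds formed (products):
  C-C: 1 × 334 = 334
  C-H: 6 × 404 = 2424
  C=C: 1 × 622 = 622
  Σ(formed) = 3380 kJ
ΔH = Σ(broken) − Σ(formed) = 3264 − 3380 = −116 kJ

ΔH ≈ −116 kJ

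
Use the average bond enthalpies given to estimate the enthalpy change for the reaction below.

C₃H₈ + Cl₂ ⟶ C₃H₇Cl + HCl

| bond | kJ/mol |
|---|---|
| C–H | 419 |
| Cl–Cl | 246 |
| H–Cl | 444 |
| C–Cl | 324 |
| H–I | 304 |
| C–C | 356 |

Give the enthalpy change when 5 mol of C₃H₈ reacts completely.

ΔH = −515 kJ

Bonds broken (reactants):
  C–C: 2 × 356 = 712
  C–H: 8 × 419 = 3352
  Cl–Cl: 1 × 246 = 246
  Σ(broken) = 4310 kJ
Bonds formed (products):
  C–C: 2 × 356 = 712
  C–Cl: 1 × 324 = 324
  C–H: 7 × 419 = 2933
  H–Cl: 1 × 444 = 444
  Σ(formed) = 4413 kJ
ΔH = Σ(broken) − Σ(formed) = 4310 − 4413 = −103 kJ
For 5× the reaction as written: 5 × (−103) = −515 kJ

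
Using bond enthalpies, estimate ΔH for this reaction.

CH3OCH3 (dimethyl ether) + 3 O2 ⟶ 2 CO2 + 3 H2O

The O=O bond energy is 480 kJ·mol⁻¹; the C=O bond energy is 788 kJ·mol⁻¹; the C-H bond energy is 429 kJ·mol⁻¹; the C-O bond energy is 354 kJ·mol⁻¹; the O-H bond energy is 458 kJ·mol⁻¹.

Bonds broken (reactants):
  C-H: 6 × 429 = 2574
  C-O: 2 × 354 = 708
  O=O: 3 × 480 = 1440
  Σ(broken) = 4722 kJ
Bonds formed (products):
  C=O: 4 × 788 = 3152
  O-H: 6 × 458 = 2748
  Σ(formed) = 5900 kJ
ΔH = Σ(broken) − Σ(formed) = 4722 − 5900 = −1178 kJ

ΔH ≈ −1178 kJ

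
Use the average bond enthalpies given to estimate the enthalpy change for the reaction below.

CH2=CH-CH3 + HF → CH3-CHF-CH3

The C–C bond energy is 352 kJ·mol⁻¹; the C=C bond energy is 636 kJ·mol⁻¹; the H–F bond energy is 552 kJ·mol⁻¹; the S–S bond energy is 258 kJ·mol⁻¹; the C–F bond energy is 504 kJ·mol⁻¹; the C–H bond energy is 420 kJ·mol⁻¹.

Bonds broken (reactants):
  C–C: 1 × 352 = 352
  C–H: 6 × 420 = 2520
  C=C: 1 × 636 = 636
  H–F: 1 × 552 = 552
  Σ(broken) = 4060 kJ
Bonds formed (products):
  C–C: 2 × 352 = 704
  C–F: 1 × 504 = 504
  C–H: 7 × 420 = 2940
  Σ(formed) = 4148 kJ
ΔH = Σ(broken) − Σ(formed) = 4060 − 4148 = −88 kJ

ΔH ≈ −88 kJ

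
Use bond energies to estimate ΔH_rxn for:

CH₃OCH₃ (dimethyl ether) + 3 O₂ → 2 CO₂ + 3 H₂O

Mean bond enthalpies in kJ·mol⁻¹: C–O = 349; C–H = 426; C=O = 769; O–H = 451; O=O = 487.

ΔH ≈ −1067 kJ

Bonds broken (reactants):
  C–H: 6 × 426 = 2556
  C–O: 2 × 349 = 698
  O=O: 3 × 487 = 1461
  Σ(broken) = 4715 kJ
Bonds formed (products):
  C=O: 4 × 769 = 3076
  O–H: 6 × 451 = 2706
  Σ(formed) = 5782 kJ
ΔH = Σ(broken) − Σ(formed) = 4715 − 5782 = −1067 kJ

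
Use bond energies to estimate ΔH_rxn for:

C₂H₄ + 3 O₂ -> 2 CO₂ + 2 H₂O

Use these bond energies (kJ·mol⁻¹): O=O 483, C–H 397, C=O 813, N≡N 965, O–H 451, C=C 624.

ΔH ≈ −1395 kJ

Bonds broken (reactants):
  C–H: 4 × 397 = 1588
  C=C: 1 × 624 = 624
  O=O: 3 × 483 = 1449
  Σ(broken) = 3661 kJ
Bonds formed (products):
  C=O: 4 × 813 = 3252
  O–H: 4 × 451 = 1804
  Σ(formed) = 5056 kJ
ΔH = Σ(broken) − Σ(formed) = 3661 − 5056 = −1395 kJ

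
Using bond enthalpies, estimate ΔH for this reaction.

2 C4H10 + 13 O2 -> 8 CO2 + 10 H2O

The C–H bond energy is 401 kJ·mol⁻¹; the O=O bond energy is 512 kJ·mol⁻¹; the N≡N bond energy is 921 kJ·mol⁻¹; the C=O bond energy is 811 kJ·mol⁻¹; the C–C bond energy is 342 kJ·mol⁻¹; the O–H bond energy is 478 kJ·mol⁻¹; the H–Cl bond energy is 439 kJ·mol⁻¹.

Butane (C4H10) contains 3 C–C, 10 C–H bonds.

Bonds broken (reactants):
  C–C: 6 × 342 = 2052
  C–H: 20 × 401 = 8020
  O=O: 13 × 512 = 6656
  Σ(broken) = 16728 kJ
Bonds formed (products):
  C=O: 16 × 811 = 12976
  O–H: 20 × 478 = 9560
  Σ(formed) = 22536 kJ
ΔH = Σ(broken) − Σ(formed) = 16728 − 22536 = −5808 kJ

ΔH ≈ −5808 kJ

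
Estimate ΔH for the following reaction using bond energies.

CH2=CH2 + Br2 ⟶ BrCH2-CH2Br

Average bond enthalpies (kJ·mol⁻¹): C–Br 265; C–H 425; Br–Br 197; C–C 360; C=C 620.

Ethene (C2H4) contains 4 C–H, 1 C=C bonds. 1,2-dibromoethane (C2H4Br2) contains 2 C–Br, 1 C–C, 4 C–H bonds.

Bonds broken (reactants):
  Br–Br: 1 × 197 = 197
  C–H: 4 × 425 = 1700
  C=C: 1 × 620 = 620
  Σ(broken) = 2517 kJ
Bonds formed (products):
  C–Br: 2 × 265 = 530
  C–C: 1 × 360 = 360
  C–H: 4 × 425 = 1700
  Σ(formed) = 2590 kJ
ΔH = Σ(broken) − Σ(formed) = 2517 − 2590 = −73 kJ

ΔH ≈ −73 kJ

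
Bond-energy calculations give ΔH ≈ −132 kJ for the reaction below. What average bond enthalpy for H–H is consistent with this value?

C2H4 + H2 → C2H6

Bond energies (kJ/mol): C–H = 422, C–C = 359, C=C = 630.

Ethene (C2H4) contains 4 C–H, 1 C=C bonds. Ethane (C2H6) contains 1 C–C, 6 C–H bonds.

D(H–H) ≈ 441 kJ/mol

Let D be the H–H bond energy.
Σ(broken) = 4×422 + 1×630 + 1×D = 2318 + D
Σ(formed) = 1×359 + 6×422 = 2891
ΔH = Σ(broken) − Σ(formed) = (2318 + D) − (2891) = −573 + D
Setting this equal to −132 kJ gives D = 441 kJ/mol.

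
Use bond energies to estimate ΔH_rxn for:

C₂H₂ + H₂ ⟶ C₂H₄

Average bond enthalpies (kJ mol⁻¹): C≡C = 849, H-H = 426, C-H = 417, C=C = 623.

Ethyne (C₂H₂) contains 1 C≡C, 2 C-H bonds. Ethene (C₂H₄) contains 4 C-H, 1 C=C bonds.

Bonds broken (reactants):
  C≡C: 1 × 849 = 849
  C-H: 2 × 417 = 834
  H-H: 1 × 426 = 426
  Σ(broken) = 2109 kJ
Bonds formed (products):
  C-H: 4 × 417 = 1668
  C=C: 1 × 623 = 623
  Σ(formed) = 2291 kJ
ΔH = Σ(broken) − Σ(formed) = 2109 − 2291 = −182 kJ

ΔH ≈ −182 kJ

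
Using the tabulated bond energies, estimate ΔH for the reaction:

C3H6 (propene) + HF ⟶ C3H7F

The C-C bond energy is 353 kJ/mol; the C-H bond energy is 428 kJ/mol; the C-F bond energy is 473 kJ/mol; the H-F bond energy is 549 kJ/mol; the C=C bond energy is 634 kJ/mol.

Bonds broken (reactants):
  C-C: 1 × 353 = 353
  C-H: 6 × 428 = 2568
  C=C: 1 × 634 = 634
  H-F: 1 × 549 = 549
  Σ(broken) = 4104 kJ
Bonds formed (products):
  C-C: 2 × 353 = 706
  C-F: 1 × 473 = 473
  C-H: 7 × 428 = 2996
  Σ(formed) = 4175 kJ
ΔH = Σ(broken) − Σ(formed) = 4104 − 4175 = −71 kJ

ΔH ≈ −71 kJ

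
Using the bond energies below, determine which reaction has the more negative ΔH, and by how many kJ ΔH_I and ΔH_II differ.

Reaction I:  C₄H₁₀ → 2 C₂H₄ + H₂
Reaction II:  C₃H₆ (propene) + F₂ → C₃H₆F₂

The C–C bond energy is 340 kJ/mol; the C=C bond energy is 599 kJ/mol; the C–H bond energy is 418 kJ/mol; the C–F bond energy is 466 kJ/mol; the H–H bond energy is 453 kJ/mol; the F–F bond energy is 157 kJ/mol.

Reaction II, by 721 kJ

Reaction I:
  Bonds broken (reactants):
    C–C: 3 × 340 = 1020
    C–H: 10 × 418 = 4180
    Σ(broken) = 5200 kJ
  Bonds formed (products):
    C–H: 8 × 418 = 3344
    C=C: 2 × 599 = 1198
    H–H: 1 × 453 = 453
    Σ(formed) = 4995 kJ
  ΔH_I = 5200 − 4995 = +205 kJ
Reaction II:
  Bonds broken (reactants):
    C–C: 1 × 340 = 340
    C–H: 6 × 418 = 2508
    C=C: 1 × 599 = 599
    F–F: 1 × 157 = 157
    Σ(broken) = 3604 kJ
  Bonds formed (products):
    C–C: 2 × 340 = 680
    C–F: 2 × 466 = 932
    C–H: 6 × 418 = 2508
    Σ(formed) = 4120 kJ
  ΔH_II = 3604 − 4120 = −516 kJ
ΔH_I − ΔH_II = +721 kJ, so reaction II has the more negative ΔH; |ΔH_I − ΔH_II| = 721 kJ.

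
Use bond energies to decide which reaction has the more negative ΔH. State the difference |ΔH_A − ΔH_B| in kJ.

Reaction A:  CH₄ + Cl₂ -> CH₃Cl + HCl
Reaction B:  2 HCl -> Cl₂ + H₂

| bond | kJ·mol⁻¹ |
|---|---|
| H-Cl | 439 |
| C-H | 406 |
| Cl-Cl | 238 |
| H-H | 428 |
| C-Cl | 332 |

Reaction A, by 339 kJ

Reaction A:
  Bonds broken (reactants):
    C-H: 4 × 406 = 1624
    Cl-Cl: 1 × 238 = 238
    Σ(broken) = 1862 kJ
  Bonds formed (products):
    C-Cl: 1 × 332 = 332
    C-H: 3 × 406 = 1218
    H-Cl: 1 × 439 = 439
    Σ(formed) = 1989 kJ
  ΔH_A = 1862 − 1989 = −127 kJ
Reaction B:
  Bonds broken (reactants):
    H-Cl: 2 × 439 = 878
    Σ(broken) = 878 kJ
  Bonds formed (products):
    Cl-Cl: 1 × 238 = 238
    H-H: 1 × 428 = 428
    Σ(formed) = 666 kJ
  ΔH_B = 878 − 666 = +212 kJ
ΔH_A − ΔH_B = −339 kJ, so reaction A has the more negative ΔH; |ΔH_A − ΔH_B| = 339 kJ.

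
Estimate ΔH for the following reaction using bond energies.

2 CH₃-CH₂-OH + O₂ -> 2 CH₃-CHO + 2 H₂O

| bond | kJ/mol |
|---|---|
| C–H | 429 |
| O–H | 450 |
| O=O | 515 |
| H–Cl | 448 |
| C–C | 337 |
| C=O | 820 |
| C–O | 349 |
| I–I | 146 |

ΔH ≈ −469 kJ

Bonds broken (reactants):
  C–C: 2 × 337 = 674
  C–H: 10 × 429 = 4290
  C–O: 2 × 349 = 698
  O–H: 2 × 450 = 900
  O=O: 1 × 515 = 515
  Σ(broken) = 7077 kJ
Bonds formed (products):
  C–C: 2 × 337 = 674
  C–H: 8 × 429 = 3432
  C=O: 2 × 820 = 1640
  O–H: 4 × 450 = 1800
  Σ(formed) = 7546 kJ
ΔH = Σ(broken) − Σ(formed) = 7077 − 7546 = −469 kJ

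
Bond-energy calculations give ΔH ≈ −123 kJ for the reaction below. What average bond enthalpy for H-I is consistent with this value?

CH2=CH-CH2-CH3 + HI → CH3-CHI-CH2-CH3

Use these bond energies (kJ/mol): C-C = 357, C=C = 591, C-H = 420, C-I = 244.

Let D be the H-I bond energy.
Σ(broken) = 2×357 + 8×420 + 1×591 + 1×D = 4665 + D
Σ(formed) = 3×357 + 9×420 + 1×244 = 5095
ΔH = Σ(broken) − Σ(formed) = (4665 + D) − (5095) = −430 + D
Setting this equal to −123 kJ gives D = 307 kJ/mol.

D(H-I) ≈ 307 kJ/mol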